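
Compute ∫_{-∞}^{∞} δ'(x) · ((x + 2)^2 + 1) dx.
-4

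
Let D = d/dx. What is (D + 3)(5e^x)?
20 e^{x}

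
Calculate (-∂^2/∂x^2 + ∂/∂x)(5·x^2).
10 x - 10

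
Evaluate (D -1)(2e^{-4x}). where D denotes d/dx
- 10 e^{- 4 x}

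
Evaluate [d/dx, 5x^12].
60 x^{11}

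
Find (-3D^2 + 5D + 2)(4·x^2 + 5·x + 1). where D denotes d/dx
8 x^{2} + 50 x + 3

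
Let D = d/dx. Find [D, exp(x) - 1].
e^{x}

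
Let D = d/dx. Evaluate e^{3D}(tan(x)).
\tan{\left(x + 3 \right)}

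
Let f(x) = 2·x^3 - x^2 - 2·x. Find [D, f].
6 x^{2} - 2 x - 2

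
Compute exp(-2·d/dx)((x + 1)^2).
x^{2} - 2 x + 1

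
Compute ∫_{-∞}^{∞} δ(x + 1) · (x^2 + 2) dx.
3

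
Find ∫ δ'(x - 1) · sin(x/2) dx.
- \frac{\cos{\left(\frac{1}{2} \right)}}{2}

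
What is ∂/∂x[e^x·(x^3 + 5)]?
\left(x^{3} + 3 x^{2} + 5\right) e^{x}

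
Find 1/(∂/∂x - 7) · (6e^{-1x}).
- \frac{3 e^{- x}}{4}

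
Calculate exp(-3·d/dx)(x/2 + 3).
\frac{x}{2} + \frac{3}{2}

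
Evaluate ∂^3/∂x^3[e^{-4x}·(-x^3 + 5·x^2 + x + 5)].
2 \left(32 x^{3} - 232 x^{2} + 244 x - 199\right) e^{- 4 x}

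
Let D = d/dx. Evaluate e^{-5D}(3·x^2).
3 x^{2} - 30 x + 75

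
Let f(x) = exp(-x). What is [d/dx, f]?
- e^{- x}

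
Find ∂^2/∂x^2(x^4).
12 x^{2}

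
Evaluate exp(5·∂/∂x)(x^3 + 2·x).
x^{3} + 15 x^{2} + 77 x + 135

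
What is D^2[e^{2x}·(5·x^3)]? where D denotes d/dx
10 x \left(2 x^{2} + 6 x + 3\right) e^{2 x}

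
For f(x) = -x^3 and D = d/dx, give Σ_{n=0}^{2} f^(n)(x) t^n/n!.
x \left(- 3 t^{2} - 3 t x - x^{2}\right)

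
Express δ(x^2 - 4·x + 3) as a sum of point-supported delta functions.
\frac{\delta(x - 1) + \delta(x - 3)}{2}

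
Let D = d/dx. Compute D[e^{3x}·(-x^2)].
x \left(- 3 x - 2\right) e^{3 x}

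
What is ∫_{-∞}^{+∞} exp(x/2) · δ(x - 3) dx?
e^{\frac{3}{2}}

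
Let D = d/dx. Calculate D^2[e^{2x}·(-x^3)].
- 2 x \left(2 x^{2} + 6 x + 3\right) e^{2 x}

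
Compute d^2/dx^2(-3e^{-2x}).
- 12 e^{- 2 x}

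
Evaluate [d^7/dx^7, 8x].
56\frac{d^{6}}{dx^{6}}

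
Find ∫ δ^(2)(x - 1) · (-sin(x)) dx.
\sin{\left(1 \right)}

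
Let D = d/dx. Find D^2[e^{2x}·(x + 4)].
4 \left(x + 5\right) e^{2 x}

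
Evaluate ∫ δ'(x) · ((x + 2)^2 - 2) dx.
-4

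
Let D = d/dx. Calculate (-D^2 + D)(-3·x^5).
15 x^{3} \left(4 - x\right)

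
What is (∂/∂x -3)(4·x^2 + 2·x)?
- 12 x^{2} + 2 x + 2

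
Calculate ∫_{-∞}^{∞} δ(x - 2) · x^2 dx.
4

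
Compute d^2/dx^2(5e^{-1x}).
5 e^{- x}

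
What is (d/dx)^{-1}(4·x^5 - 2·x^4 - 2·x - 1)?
\frac{2 x^{6}}{3} - \frac{2 x^{5}}{5} - x^{2} - x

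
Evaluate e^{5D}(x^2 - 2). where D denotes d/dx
x^{2} + 10 x + 23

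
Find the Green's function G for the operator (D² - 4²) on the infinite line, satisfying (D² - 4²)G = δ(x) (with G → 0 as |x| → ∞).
-\frac{e^{-4|x|}}{8}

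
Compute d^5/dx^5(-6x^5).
-720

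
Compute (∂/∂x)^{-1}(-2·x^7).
- \frac{x^{8}}{4}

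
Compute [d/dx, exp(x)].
e^{x}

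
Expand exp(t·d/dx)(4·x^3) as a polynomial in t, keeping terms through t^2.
4 x \left(3 t^{2} + 3 t x + x^{2}\right)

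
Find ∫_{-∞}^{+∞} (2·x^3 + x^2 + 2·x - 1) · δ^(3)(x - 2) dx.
-12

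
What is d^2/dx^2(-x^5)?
- 20 x^{3}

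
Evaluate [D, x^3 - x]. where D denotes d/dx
3 x^{2} - 1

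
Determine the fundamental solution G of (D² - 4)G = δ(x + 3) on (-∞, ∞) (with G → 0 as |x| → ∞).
-\frac{e^{-2|x + 3|}}{4}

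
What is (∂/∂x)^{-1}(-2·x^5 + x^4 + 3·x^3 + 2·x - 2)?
- \frac{x^{6}}{3} + \frac{x^{5}}{5} + \frac{3 x^{4}}{4} + x^{2} - 2 x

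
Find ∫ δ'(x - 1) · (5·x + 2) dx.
-5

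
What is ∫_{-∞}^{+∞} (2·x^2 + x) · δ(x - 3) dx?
21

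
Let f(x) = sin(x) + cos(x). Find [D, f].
- \sin{\left(x \right)} + \cos{\left(x \right)}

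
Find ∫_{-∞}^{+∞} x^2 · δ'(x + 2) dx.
4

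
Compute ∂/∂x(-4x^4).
- 16 x^{3}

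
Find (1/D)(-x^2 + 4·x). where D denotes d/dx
- \frac{x^{3}}{3} + 2 x^{2}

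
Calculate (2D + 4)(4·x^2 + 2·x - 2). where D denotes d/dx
16 x^{2} + 24 x - 4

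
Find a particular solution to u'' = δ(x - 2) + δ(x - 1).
\frac{|x - 2|}{2} + \frac{|x - 1|}{2}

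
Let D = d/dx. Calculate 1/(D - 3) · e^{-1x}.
- \frac{e^{- x}}{4}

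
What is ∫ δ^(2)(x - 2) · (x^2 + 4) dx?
2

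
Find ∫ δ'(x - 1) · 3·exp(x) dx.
- 3 e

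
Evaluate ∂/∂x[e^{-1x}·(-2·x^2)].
2 x \left(x - 2\right) e^{- x}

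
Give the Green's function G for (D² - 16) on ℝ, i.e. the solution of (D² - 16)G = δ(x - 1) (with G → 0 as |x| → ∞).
-\frac{e^{-4|x - 1|}}{8}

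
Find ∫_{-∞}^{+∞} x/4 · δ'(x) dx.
- \frac{1}{4}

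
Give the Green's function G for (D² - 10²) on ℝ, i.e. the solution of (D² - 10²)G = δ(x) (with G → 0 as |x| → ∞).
-\frac{e^{-10|x|}}{20}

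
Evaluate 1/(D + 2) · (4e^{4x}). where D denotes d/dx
\frac{2 e^{4 x}}{3}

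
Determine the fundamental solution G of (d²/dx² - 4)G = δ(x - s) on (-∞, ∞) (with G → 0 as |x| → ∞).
-\frac{e^{-2|x-s|}}{4}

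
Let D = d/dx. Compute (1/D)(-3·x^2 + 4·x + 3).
- x^{3} + 2 x^{2} + 3 x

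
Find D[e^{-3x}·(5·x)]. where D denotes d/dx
5 \left(1 - 3 x\right) e^{- 3 x}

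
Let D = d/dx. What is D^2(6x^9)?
432 x^{7}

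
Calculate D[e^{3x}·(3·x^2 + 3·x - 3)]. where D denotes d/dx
\left(9 x^{2} + 15 x - 6\right) e^{3 x}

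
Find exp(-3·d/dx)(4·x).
4 x - 12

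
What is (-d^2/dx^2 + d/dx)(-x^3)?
3 x \left(2 - x\right)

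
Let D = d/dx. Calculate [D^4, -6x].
-24D^{3}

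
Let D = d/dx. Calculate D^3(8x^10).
5760 x^{7}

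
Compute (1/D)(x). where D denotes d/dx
\frac{x^{2}}{2}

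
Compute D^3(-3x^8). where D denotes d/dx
- 1008 x^{5}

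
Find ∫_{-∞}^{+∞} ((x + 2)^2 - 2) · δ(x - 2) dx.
14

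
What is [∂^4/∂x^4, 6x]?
24\frac{d^{3}}{dx^{3}}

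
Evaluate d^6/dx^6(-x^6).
-720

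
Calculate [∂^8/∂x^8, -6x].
-48\frac{d^{7}}{dx^{7}}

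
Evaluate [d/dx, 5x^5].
25 x^{4}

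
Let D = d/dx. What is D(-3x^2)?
- 6 x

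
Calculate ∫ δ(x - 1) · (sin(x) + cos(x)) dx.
\cos{\left(1 \right)} + \sin{\left(1 \right)}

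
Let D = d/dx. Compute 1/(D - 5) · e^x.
- \frac{e^{x}}{4}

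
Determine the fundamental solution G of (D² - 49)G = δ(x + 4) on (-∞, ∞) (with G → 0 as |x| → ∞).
-\frac{e^{-7|x + 4|}}{14}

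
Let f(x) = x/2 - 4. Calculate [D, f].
\frac{1}{2}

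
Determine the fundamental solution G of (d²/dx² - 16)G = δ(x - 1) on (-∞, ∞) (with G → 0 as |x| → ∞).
-\frac{e^{-4|x - 1|}}{8}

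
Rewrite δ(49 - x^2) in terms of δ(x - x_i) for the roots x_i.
\frac{\delta(x - 7) + \delta(x + 7)}{14}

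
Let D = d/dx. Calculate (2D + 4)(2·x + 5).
8 x + 24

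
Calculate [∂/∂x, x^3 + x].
3 x^{2} + 1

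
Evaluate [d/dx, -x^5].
- 5 x^{4}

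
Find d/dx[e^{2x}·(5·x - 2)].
\left(10 x + 1\right) e^{2 x}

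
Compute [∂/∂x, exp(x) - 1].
e^{x}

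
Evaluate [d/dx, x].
1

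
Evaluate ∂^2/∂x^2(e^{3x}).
9 e^{3 x}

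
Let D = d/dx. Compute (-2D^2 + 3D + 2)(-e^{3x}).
7 e^{3 x}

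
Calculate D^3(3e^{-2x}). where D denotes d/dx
- 24 e^{- 2 x}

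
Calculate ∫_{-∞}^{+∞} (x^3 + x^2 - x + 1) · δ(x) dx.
1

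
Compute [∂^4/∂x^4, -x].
-4\frac{d^{3}}{dx^{3}}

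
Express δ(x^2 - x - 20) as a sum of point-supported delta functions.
\frac{\delta(x + 4) + \delta(x - 5)}{9}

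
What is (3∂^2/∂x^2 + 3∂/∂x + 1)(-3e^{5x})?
- 273 e^{5 x}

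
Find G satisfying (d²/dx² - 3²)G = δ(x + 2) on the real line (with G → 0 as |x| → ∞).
-\frac{e^{-3|x + 2|}}{6}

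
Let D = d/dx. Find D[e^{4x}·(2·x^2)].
4 x \left(2 x + 1\right) e^{4 x}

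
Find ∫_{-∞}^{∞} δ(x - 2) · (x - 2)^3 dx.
0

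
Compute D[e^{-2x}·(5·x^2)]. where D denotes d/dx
10 x \left(1 - x\right) e^{- 2 x}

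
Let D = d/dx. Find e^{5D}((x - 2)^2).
x^{2} + 6 x + 9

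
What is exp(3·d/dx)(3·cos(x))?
3 \cos{\left(x + 3 \right)}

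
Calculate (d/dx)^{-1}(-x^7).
- \frac{x^{8}}{8}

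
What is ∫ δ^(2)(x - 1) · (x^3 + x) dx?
6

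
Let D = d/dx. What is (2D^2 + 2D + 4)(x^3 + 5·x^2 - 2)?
4 x^{3} + 26 x^{2} + 32 x + 12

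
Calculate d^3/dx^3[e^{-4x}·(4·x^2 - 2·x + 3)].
128 \left(- 2 x^{2} + 4 x - 3\right) e^{- 4 x}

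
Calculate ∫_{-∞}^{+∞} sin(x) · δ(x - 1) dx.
\sin{\left(1 \right)}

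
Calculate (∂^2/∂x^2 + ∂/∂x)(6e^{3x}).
72 e^{3 x}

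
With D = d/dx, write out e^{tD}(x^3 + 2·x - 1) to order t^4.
t^{3} + 3 t^{2} x + t \left(3 x^{2} + 2\right) + x^{3} + 2 x - 1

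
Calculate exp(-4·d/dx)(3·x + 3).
3 x - 9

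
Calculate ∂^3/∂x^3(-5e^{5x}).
- 625 e^{5 x}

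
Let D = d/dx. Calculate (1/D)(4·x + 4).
2 x^{2} + 4 x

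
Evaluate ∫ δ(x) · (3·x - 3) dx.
-3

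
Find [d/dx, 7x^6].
42 x^{5}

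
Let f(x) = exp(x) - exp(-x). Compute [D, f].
2 \cosh{\left(x \right)}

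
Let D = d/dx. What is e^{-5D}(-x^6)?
- x^{6} + 30 x^{5} - 375 x^{4} + 2500 x^{3} - 9375 x^{2} + 18750 x - 15625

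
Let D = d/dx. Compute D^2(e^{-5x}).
25 e^{- 5 x}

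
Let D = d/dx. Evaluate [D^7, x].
7D^{6}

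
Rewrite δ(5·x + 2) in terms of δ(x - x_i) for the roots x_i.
\frac{\delta(x + 2/5)}{5}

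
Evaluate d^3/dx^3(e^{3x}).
27 e^{3 x}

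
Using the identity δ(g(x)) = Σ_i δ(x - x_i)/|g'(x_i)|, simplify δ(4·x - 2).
\frac{\delta(x - 1/2)}{4}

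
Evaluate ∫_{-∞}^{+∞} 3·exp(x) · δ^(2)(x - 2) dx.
3 e^{2}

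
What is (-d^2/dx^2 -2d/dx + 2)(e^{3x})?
- 13 e^{3 x}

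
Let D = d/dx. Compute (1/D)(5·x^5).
\frac{5 x^{6}}{6}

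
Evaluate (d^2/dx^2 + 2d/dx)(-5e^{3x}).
- 75 e^{3 x}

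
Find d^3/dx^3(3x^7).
630 x^{4}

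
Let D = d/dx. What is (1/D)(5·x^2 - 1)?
\frac{5 x^{3}}{3} - x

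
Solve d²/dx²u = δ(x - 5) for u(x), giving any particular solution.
\frac{|x - 5|}{2}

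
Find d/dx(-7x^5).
- 35 x^{4}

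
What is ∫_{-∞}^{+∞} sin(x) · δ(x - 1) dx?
\sin{\left(1 \right)}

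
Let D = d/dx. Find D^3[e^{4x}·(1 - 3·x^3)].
\left(- 192 x^{3} - 432 x^{2} - 216 x + 46\right) e^{4 x}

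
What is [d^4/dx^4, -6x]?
-24\frac{d^{3}}{dx^{3}}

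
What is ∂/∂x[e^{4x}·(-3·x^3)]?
x^{2} \left(- 12 x - 9\right) e^{4 x}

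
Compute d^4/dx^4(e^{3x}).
81 e^{3 x}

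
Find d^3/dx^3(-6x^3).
-36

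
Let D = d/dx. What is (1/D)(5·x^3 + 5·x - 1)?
\frac{5 x^{4}}{4} + \frac{5 x^{2}}{2} - x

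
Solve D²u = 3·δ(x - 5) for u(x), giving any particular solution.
\frac{3|x - 5|}{2}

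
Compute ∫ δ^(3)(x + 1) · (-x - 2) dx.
0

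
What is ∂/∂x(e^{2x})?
2 e^{2 x}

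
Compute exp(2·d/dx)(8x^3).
8 x^{3} + 48 x^{2} + 96 x + 64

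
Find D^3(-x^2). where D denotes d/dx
0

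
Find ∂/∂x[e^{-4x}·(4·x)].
4 \left(1 - 4 x\right) e^{- 4 x}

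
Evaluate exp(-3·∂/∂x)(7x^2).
7 x^{2} - 42 x + 63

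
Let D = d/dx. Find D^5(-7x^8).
- 47040 x^{3}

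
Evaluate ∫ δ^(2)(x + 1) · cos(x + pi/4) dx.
- \sin{\left(\frac{\pi}{4} + 1 \right)}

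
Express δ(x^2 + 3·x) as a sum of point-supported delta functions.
\frac{\delta(x + 3) + \delta(x)}{3}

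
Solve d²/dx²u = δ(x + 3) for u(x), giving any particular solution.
\frac{|x + 3|}{2}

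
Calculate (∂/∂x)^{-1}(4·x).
2 x^{2}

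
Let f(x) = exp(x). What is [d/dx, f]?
e^{x}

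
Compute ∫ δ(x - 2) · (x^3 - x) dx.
6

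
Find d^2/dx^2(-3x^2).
-6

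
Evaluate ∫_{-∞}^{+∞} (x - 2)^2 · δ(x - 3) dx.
1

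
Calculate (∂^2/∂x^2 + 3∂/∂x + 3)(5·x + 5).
15 x + 30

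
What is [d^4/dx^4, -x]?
-4\frac{d^{3}}{dx^{3}}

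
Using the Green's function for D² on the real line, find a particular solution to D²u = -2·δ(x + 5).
-|x + 5|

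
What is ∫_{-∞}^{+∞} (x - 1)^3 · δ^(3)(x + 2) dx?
-6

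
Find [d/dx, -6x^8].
- 48 x^{7}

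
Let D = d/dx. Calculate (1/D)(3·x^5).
\frac{x^{6}}{2}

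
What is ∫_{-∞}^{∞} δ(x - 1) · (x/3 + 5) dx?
\frac{16}{3}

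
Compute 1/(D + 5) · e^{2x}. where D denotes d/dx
\frac{e^{2 x}}{7}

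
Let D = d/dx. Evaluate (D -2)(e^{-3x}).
- 5 e^{- 3 x}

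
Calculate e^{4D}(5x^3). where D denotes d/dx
5 x^{3} + 60 x^{2} + 240 x + 320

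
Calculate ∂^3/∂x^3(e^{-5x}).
- 125 e^{- 5 x}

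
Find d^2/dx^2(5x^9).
360 x^{7}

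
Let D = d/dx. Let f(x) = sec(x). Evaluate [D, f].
\tan{\left(x \right)} \sec{\left(x \right)}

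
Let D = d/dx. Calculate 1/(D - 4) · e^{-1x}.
- \frac{e^{- x}}{5}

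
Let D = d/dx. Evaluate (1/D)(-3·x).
- \frac{3 x^{2}}{2}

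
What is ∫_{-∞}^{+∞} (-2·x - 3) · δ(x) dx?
-3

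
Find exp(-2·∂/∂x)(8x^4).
8 x^{4} - 64 x^{3} + 192 x^{2} - 256 x + 128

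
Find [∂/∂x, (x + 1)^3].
3 \left(x + 1\right)^{2}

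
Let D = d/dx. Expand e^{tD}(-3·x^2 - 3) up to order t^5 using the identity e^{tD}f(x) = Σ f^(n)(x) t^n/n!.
- 3 t^{2} - 6 t x - 3 x^{2} - 3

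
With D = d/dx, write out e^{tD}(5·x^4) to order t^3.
5 x \left(4 t^{3} + 6 t^{2} x + 4 t x^{2} + x^{3}\right)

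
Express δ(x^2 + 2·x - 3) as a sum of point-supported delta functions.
\frac{\delta(x + 3) + \delta(x - 1)}{4}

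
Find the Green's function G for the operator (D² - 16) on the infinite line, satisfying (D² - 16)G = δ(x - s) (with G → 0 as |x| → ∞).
-\frac{e^{-4|x-s|}}{8}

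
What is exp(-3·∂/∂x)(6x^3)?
6 x^{3} - 54 x^{2} + 162 x - 162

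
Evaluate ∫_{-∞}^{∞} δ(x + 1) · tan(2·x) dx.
- \tan{\left(2 \right)}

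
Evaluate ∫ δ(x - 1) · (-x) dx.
-1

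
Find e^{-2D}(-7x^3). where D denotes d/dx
- 7 x^{3} + 42 x^{2} - 84 x + 56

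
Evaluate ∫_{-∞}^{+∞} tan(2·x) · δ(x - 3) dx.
\tan{\left(6 \right)}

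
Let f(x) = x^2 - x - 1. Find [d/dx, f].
2 x - 1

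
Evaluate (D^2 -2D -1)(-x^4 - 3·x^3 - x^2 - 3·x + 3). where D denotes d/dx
x^{4} + 11 x^{3} + 7 x^{2} - 11 x + 1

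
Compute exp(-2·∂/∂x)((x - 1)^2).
x^{2} - 6 x + 9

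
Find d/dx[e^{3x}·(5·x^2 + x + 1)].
\left(15 x^{2} + 13 x + 4\right) e^{3 x}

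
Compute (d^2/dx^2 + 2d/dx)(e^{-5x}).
15 e^{- 5 x}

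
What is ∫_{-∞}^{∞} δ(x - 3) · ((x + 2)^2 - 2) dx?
23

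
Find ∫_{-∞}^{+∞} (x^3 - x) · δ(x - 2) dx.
6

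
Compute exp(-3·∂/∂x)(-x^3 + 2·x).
- x^{3} + 9 x^{2} - 25 x + 21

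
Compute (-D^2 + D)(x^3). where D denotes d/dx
3 x \left(x - 2\right)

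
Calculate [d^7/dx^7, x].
7\frac{d^{6}}{dx^{6}}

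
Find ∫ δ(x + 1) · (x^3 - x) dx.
0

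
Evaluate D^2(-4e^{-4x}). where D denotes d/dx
- 64 e^{- 4 x}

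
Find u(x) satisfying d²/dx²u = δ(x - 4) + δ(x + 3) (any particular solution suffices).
\frac{|x - 4|}{2} + \frac{|x + 3|}{2}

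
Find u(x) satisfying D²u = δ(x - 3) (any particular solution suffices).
\frac{|x - 3|}{2}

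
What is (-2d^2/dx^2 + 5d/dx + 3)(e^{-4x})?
- 49 e^{- 4 x}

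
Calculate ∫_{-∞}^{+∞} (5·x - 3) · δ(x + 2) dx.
-13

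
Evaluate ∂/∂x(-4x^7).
- 28 x^{6}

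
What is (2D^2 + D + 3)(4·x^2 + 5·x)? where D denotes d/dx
12 x^{2} + 23 x + 21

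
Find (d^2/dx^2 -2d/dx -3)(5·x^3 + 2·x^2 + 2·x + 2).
- 15 x^{3} - 36 x^{2} + 16 x - 6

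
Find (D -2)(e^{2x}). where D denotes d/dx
0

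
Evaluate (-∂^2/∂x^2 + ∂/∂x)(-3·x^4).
12 x^{2} \left(3 - x\right)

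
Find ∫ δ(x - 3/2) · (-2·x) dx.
-3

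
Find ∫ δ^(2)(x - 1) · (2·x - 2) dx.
0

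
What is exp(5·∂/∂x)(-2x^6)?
- 2 x^{6} - 60 x^{5} - 750 x^{4} - 5000 x^{3} - 18750 x^{2} - 37500 x - 31250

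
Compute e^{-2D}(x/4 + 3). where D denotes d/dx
\frac{x}{4} + \frac{5}{2}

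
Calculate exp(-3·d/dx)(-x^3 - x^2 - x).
- x^{3} + 8 x^{2} - 22 x + 21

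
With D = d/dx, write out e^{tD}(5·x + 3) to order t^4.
5 t + 5 x + 3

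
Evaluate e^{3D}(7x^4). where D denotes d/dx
7 x^{4} + 84 x^{3} + 378 x^{2} + 756 x + 567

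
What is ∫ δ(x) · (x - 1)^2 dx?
1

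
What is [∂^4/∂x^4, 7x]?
28\frac{d^{3}}{dx^{3}}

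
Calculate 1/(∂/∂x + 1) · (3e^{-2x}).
- 3 e^{- 2 x}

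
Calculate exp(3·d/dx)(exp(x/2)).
e^{\frac{x}{2} + \frac{3}{2}}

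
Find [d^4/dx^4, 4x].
16\frac{d^{3}}{dx^{3}}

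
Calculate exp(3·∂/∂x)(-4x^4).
- 4 x^{4} - 48 x^{3} - 216 x^{2} - 432 x - 324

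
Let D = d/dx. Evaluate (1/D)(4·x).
2 x^{2}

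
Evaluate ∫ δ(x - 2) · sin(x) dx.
\sin{\left(2 \right)}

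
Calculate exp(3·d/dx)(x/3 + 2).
\frac{x}{3} + 3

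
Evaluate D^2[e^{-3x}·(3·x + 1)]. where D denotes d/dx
9 \left(3 x - 1\right) e^{- 3 x}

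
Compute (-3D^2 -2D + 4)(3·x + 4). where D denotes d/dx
12 x + 10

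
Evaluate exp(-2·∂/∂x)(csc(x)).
\csc{\left(x - 2 \right)}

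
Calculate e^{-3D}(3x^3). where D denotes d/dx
3 x^{3} - 27 x^{2} + 81 x - 81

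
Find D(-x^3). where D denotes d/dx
- 3 x^{2}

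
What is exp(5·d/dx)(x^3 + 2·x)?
x^{3} + 15 x^{2} + 77 x + 135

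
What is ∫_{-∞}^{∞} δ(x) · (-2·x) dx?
0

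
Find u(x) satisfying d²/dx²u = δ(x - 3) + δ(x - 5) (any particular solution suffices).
\frac{|x - 3|}{2} + \frac{|x - 5|}{2}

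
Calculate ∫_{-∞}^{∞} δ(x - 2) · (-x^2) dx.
-4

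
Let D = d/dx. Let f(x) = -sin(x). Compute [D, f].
- \cos{\left(x \right)}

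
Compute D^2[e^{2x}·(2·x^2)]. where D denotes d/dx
\left(8 x^{2} + 16 x + 4\right) e^{2 x}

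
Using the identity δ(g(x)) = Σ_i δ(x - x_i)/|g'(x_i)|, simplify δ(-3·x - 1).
\frac{\delta(x + 1/3)}{3}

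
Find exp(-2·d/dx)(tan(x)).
\tan{\left(x - 2 \right)}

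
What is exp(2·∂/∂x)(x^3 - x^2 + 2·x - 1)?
x^{3} + 5 x^{2} + 10 x + 7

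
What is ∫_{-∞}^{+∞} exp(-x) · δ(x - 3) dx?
e^{-3}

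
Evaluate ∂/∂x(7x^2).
14 x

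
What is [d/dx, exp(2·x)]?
2 e^{2 x}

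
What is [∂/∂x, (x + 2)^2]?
2 x + 4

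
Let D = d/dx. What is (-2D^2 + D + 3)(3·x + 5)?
9 x + 18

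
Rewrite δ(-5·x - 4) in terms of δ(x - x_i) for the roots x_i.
\frac{\delta(x + 4/5)}{5}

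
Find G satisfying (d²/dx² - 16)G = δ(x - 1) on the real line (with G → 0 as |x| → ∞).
-\frac{e^{-4|x - 1|}}{8}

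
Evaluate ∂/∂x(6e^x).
6 e^{x}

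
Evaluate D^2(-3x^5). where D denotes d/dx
- 60 x^{3}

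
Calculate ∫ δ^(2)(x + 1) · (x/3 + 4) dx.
0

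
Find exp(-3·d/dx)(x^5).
x^{5} - 15 x^{4} + 90 x^{3} - 270 x^{2} + 405 x - 243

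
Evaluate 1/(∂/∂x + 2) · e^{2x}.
\frac{e^{2 x}}{4}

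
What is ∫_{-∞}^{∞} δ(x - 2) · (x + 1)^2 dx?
9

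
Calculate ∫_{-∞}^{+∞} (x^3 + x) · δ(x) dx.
0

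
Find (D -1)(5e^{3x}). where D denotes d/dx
10 e^{3 x}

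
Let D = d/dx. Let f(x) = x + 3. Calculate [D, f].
1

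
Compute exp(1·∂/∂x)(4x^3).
4 x^{3} + 12 x^{2} + 12 x + 4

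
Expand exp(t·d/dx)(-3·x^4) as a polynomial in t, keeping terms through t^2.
3 x^{2} \left(- 6 t^{2} - 4 t x - x^{2}\right)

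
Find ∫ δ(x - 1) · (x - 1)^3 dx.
0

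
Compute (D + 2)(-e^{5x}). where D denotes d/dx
- 7 e^{5 x}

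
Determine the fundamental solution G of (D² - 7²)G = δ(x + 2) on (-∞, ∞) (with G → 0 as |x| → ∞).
-\frac{e^{-7|x + 2|}}{14}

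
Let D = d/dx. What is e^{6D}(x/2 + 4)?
\frac{x}{2} + 7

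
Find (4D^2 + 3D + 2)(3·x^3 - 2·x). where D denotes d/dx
6 x^{3} + 27 x^{2} + 68 x - 6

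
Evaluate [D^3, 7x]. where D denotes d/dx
21D^{2}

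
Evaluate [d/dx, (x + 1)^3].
3 \left(x + 1\right)^{2}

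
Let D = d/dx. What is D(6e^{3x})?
18 e^{3 x}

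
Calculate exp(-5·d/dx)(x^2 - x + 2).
x^{2} - 11 x + 32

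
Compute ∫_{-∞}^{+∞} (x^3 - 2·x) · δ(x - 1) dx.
-1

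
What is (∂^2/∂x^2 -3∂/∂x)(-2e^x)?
4 e^{x}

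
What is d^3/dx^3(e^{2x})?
8 e^{2 x}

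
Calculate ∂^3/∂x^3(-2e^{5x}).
- 250 e^{5 x}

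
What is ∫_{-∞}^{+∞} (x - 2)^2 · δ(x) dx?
4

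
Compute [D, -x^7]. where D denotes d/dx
- 7 x^{6}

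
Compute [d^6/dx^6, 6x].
36\frac{d^{5}}{dx^{5}}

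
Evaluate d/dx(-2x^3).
- 6 x^{2}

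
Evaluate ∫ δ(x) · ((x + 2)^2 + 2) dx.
6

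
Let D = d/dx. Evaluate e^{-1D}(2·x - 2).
2 x - 4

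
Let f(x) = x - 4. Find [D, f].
1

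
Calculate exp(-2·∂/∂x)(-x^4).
- x^{4} + 8 x^{3} - 24 x^{2} + 32 x - 16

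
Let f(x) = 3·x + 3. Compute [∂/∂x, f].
3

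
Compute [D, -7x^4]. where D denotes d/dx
- 28 x^{3}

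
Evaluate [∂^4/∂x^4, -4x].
-16\frac{d^{3}}{dx^{3}}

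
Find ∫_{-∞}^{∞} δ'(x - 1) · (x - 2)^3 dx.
-3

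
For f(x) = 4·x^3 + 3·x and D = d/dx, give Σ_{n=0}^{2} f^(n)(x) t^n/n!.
12 t^{2} x + 3 t \left(4 x^{2} + 1\right) + 4 x^{3} + 3 x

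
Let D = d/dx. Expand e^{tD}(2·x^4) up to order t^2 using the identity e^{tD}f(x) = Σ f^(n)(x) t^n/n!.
2 x^{2} \left(6 t^{2} + 4 t x + x^{2}\right)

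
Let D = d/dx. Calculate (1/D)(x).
\frac{x^{2}}{2}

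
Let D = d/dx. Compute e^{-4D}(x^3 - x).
x^{3} - 12 x^{2} + 47 x - 60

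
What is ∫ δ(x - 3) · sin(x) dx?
\sin{\left(3 \right)}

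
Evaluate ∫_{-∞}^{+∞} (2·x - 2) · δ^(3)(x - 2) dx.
0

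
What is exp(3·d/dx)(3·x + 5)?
3 x + 14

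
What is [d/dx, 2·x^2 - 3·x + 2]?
4 x - 3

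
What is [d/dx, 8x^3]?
24 x^{2}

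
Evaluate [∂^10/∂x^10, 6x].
60\frac{d^{9}}{dx^{9}}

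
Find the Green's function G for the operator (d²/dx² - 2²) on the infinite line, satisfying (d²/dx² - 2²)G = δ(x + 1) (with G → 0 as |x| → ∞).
-\frac{e^{-2|x + 1|}}{4}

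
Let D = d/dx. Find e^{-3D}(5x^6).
5 x^{6} - 90 x^{5} + 675 x^{4} - 2700 x^{3} + 6075 x^{2} - 7290 x + 3645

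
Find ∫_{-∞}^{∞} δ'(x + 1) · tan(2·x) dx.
- \frac{2}{\cos^{2}{\left(2 \right)}}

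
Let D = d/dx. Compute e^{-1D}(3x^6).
3 x^{6} - 18 x^{5} + 45 x^{4} - 60 x^{3} + 45 x^{2} - 18 x + 3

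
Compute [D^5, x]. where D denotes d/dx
5D^{4}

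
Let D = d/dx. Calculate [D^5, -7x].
-35D^{4}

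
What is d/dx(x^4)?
4 x^{3}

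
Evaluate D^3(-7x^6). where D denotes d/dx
- 840 x^{3}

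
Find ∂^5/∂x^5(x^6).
720 x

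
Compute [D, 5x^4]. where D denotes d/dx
20 x^{3}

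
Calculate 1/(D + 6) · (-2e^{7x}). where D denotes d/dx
- \frac{2 e^{7 x}}{13}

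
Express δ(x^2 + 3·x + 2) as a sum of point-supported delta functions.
\frac{\delta(x + 2) + \delta(x + 1)}{1}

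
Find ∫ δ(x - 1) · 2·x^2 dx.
2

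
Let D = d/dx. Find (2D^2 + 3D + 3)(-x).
- 3 x - 3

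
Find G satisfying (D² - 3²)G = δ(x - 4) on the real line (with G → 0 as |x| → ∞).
-\frac{e^{-3|x - 4|}}{6}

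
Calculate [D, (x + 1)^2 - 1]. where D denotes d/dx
2 x + 2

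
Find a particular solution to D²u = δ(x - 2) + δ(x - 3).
\frac{|x - 2|}{2} + \frac{|x - 3|}{2}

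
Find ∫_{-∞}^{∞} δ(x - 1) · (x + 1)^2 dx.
4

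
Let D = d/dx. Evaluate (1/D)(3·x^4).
\frac{3 x^{5}}{5}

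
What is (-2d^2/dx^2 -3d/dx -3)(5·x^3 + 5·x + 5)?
- 15 x^{3} - 45 x^{2} - 75 x - 30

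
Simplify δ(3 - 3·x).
\frac{\delta(x - 1)}{3}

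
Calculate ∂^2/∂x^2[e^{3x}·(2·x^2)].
\left(18 x^{2} + 24 x + 4\right) e^{3 x}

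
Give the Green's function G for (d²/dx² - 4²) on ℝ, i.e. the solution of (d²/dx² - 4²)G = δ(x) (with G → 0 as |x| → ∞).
-\frac{e^{-4|x|}}{8}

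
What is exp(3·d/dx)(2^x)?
2^{x + 3}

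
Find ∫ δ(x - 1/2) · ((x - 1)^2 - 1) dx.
- \frac{3}{4}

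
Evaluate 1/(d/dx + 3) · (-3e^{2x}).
- \frac{3 e^{2 x}}{5}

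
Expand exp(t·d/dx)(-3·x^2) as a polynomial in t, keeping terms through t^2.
- 3 t^{2} - 6 t x - 3 x^{2}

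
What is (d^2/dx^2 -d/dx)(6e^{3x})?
36 e^{3 x}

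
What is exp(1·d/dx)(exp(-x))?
e^{- x - 1}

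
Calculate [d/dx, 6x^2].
12 x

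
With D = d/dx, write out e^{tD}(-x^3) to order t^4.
- t^{3} - 3 t^{2} x - 3 t x^{2} - x^{3}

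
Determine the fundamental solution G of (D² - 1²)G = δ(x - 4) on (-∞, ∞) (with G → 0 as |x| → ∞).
-\frac{e^{-|x - 4|}}{2}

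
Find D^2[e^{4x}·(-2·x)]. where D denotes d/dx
\left(- 32 x - 16\right) e^{4 x}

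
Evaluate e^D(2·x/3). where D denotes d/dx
\frac{2 x}{3} + \frac{2}{3}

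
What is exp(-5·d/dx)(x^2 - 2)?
x^{2} - 10 x + 23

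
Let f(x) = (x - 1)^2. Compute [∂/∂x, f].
2 x - 2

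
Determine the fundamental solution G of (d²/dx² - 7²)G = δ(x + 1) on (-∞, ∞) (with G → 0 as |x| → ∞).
-\frac{e^{-7|x + 1|}}{14}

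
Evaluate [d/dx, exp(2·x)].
2 e^{2 x}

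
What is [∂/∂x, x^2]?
2 x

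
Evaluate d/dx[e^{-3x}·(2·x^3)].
6 x^{2} \left(1 - x\right) e^{- 3 x}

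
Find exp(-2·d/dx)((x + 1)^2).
x^{2} - 2 x + 1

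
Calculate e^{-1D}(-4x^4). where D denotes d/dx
- 4 x^{4} + 16 x^{3} - 24 x^{2} + 16 x - 4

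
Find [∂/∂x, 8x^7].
56 x^{6}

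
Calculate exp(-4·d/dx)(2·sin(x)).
2 \sin{\left(x - 4 \right)}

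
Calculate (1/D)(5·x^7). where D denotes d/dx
\frac{5 x^{8}}{8}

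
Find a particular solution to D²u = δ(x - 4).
\frac{|x - 4|}{2}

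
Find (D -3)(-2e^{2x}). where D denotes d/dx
2 e^{2 x}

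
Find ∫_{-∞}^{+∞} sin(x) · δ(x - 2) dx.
\sin{\left(2 \right)}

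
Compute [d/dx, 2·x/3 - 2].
\frac{2}{3}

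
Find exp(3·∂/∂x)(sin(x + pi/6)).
\sin{\left(x + \frac{\pi}{6} + 3 \right)}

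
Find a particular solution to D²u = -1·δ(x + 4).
-\frac{|x + 4|}{2}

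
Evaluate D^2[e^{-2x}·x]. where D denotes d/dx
4 \left(x - 1\right) e^{- 2 x}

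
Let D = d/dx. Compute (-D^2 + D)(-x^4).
4 x^{2} \left(3 - x\right)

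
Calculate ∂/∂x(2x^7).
14 x^{6}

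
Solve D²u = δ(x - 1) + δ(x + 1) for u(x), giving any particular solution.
\frac{|x - 1|}{2} + \frac{|x + 1|}{2}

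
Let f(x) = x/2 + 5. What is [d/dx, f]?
\frac{1}{2}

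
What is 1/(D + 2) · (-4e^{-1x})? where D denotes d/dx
- 4 e^{- x}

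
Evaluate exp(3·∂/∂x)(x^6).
x^{6} + 18 x^{5} + 135 x^{4} + 540 x^{3} + 1215 x^{2} + 1458 x + 729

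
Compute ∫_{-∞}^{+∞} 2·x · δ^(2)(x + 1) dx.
0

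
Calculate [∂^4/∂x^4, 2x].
8\frac{d^{3}}{dx^{3}}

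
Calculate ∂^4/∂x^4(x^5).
120 x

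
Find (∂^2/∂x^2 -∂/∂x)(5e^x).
0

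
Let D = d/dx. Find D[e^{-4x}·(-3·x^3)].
x^{2} \left(12 x - 9\right) e^{- 4 x}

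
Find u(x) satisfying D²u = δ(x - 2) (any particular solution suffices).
\frac{|x - 2|}{2}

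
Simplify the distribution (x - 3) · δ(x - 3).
0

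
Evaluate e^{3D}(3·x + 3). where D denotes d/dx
3 x + 12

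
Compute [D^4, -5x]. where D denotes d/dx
-20D^{3}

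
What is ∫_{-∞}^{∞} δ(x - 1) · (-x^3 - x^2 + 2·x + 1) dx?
1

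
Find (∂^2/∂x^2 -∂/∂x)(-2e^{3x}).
- 12 e^{3 x}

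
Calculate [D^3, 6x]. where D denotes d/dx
18D^{2}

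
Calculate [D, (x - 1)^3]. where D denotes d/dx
3 \left(x - 1\right)^{2}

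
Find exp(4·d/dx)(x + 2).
x + 6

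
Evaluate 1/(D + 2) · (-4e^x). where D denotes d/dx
- \frac{4 e^{x}}{3}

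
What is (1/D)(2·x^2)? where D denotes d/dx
\frac{2 x^{3}}{3}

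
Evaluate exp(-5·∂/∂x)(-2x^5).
- 2 x^{5} + 50 x^{4} - 500 x^{3} + 2500 x^{2} - 6250 x + 6250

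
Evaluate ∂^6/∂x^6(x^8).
20160 x^{2}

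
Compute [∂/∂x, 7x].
7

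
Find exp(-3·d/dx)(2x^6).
2 x^{6} - 36 x^{5} + 270 x^{4} - 1080 x^{3} + 2430 x^{2} - 2916 x + 1458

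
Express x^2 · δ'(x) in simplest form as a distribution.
0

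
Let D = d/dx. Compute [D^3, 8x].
24D^{2}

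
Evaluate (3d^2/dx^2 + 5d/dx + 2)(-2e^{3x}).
- 88 e^{3 x}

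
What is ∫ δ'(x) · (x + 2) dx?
-1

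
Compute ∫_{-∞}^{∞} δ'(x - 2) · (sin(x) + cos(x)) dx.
- \cos{\left(2 \right)} + \sin{\left(2 \right)}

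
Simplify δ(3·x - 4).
\frac{\delta(x - 4/3)}{3}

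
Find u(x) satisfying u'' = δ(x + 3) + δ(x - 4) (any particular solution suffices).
\frac{|x + 3|}{2} + \frac{|x - 4|}{2}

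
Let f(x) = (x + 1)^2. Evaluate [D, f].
2 x + 2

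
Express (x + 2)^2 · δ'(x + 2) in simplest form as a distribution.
0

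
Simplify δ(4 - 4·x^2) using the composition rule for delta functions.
\frac{\delta(x - 1) + \delta(x + 1)}{8}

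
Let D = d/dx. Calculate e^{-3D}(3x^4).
3 x^{4} - 36 x^{3} + 162 x^{2} - 324 x + 243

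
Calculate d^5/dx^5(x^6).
720 x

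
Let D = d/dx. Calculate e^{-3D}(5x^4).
5 x^{4} - 60 x^{3} + 270 x^{2} - 540 x + 405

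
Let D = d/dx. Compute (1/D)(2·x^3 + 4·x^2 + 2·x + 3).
\frac{x^{4}}{2} + \frac{4 x^{3}}{3} + x^{2} + 3 x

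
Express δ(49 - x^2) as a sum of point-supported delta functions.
\frac{\delta(x - 7) + \delta(x + 7)}{14}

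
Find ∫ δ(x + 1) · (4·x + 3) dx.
-1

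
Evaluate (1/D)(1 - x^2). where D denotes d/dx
- \frac{x^{3}}{3} + x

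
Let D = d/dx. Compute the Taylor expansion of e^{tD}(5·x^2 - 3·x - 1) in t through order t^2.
5 t^{2} + t \left(10 x - 3\right) + 5 x^{2} - 3 x - 1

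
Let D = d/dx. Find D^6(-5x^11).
- 1663200 x^{5}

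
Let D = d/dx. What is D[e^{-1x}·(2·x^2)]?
2 x \left(2 - x\right) e^{- x}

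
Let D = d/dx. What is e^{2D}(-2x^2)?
- 2 x^{2} - 8 x - 8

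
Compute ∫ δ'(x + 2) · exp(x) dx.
- \frac{1}{e^{2}}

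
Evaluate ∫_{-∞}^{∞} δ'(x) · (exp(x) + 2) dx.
-1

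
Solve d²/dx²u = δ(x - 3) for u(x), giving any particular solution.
\frac{|x - 3|}{2}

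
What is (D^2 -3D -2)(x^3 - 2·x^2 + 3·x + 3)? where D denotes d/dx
- 2 x^{3} - 5 x^{2} + 12 x - 19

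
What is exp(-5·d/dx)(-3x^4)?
- 3 x^{4} + 60 x^{3} - 450 x^{2} + 1500 x - 1875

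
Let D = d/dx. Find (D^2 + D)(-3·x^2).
- 6 x - 6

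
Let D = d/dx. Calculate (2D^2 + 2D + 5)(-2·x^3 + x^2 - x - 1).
- 10 x^{3} - 7 x^{2} - 25 x - 3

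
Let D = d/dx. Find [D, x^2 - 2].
2 x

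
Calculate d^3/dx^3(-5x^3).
-30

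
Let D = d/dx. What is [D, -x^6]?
- 6 x^{5}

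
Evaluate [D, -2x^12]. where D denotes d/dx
- 24 x^{11}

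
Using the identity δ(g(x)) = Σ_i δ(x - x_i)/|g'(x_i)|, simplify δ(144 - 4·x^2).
\frac{\delta(x - 6) + \delta(x + 6)}{48}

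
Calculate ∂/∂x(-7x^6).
- 42 x^{5}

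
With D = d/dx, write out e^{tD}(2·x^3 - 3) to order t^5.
2 t^{3} + 6 t^{2} x + 6 t x^{2} + 2 x^{3} - 3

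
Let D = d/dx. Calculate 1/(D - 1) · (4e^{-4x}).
- \frac{4 e^{- 4 x}}{5}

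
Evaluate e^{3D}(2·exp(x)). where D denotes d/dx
2 e^{x + 3}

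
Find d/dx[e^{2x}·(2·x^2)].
4 x \left(x + 1\right) e^{2 x}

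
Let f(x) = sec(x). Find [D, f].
\tan{\left(x \right)} \sec{\left(x \right)}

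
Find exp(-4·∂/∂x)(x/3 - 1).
\frac{x}{3} - \frac{7}{3}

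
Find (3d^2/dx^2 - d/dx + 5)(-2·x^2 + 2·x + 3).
- 10 x^{2} + 14 x + 1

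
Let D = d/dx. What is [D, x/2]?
\frac{1}{2}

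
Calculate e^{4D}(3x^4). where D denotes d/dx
3 x^{4} + 48 x^{3} + 288 x^{2} + 768 x + 768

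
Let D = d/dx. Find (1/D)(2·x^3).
\frac{x^{4}}{2}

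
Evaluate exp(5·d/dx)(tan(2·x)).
\tan{\left(2 x + 10 \right)}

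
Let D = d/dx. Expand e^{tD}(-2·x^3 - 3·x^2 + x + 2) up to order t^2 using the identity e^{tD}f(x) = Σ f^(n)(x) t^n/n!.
t^{2} \left(- 6 x - 3\right) - t \left(6 x^{2} + 6 x - 1\right) - 2 x^{3} - 3 x^{2} + x + 2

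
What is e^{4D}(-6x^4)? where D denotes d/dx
- 6 x^{4} - 96 x^{3} - 576 x^{2} - 1536 x - 1536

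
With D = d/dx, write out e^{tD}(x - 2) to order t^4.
t + x - 2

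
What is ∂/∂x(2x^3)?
6 x^{2}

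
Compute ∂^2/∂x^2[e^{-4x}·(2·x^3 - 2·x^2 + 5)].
4 \left(8 x^{3} - 20 x^{2} + 11 x + 19\right) e^{- 4 x}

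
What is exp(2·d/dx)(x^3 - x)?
x^{3} + 6 x^{2} + 11 x + 6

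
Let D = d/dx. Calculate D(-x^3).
- 3 x^{2}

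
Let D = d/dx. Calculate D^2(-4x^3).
- 24 x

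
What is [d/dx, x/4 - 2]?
\frac{1}{4}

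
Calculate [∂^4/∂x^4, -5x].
-20\frac{d^{3}}{dx^{3}}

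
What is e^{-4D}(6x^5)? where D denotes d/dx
6 x^{5} - 120 x^{4} + 960 x^{3} - 3840 x^{2} + 7680 x - 6144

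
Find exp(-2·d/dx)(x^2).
x^{2} - 4 x + 4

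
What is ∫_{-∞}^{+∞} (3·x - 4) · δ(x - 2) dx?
2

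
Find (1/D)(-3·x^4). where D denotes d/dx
- \frac{3 x^{5}}{5}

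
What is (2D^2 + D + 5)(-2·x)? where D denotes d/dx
- 10 x - 2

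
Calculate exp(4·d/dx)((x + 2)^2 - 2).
x^{2} + 12 x + 34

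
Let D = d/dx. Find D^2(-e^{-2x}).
- 4 e^{- 2 x}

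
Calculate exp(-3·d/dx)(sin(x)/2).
\frac{\sin{\left(x - 3 \right)}}{2}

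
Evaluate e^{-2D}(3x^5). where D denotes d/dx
3 x^{5} - 30 x^{4} + 120 x^{3} - 240 x^{2} + 240 x - 96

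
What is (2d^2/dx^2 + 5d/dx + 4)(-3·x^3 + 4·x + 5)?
- 12 x^{3} - 45 x^{2} - 20 x + 40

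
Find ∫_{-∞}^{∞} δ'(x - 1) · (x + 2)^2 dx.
-6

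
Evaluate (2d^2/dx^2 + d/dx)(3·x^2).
6 x + 12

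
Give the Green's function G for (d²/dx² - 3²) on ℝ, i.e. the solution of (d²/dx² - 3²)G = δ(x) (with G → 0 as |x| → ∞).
-\frac{e^{-3|x|}}{6}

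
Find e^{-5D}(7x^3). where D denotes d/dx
7 x^{3} - 105 x^{2} + 525 x - 875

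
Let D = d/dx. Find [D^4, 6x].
24D^{3}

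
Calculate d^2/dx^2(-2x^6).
- 60 x^{4}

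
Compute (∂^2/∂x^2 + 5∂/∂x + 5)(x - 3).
5 x - 10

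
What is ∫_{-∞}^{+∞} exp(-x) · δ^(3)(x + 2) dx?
e^{2}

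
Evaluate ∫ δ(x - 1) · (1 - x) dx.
0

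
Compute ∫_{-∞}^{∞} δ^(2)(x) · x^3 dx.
0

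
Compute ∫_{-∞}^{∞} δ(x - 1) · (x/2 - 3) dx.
- \frac{5}{2}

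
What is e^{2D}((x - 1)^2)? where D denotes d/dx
x^{2} + 2 x + 1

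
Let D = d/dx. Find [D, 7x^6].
42 x^{5}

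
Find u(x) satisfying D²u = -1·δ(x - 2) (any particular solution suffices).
-\frac{|x - 2|}{2}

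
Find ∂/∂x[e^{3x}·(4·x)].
\left(12 x + 4\right) e^{3 x}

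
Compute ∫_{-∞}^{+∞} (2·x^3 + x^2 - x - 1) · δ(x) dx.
-1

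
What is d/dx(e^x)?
e^{x}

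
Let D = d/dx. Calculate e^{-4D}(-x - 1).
3 - x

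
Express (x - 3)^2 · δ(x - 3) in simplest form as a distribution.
0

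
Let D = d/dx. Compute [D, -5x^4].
- 20 x^{3}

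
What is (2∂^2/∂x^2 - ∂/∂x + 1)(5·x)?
5 x - 5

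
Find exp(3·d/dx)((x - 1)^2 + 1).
x^{2} + 4 x + 5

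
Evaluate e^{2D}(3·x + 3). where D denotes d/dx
3 x + 9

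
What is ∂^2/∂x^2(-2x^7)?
- 84 x^{5}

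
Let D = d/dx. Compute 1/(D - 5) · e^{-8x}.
- \frac{e^{- 8 x}}{13}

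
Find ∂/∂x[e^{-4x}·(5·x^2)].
10 x \left(1 - 2 x\right) e^{- 4 x}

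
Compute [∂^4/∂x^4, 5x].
20\frac{d^{3}}{dx^{3}}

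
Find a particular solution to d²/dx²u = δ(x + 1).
\frac{|x + 1|}{2}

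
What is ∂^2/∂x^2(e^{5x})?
25 e^{5 x}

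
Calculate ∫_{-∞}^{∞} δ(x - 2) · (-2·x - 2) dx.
-6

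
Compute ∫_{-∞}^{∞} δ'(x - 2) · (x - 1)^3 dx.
-3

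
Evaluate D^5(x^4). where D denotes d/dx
0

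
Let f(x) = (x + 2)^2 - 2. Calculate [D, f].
2 x + 4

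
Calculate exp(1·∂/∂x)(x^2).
x^{2} + 2 x + 1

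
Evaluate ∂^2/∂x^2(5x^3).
30 x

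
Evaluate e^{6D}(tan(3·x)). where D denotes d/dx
\tan{\left(3 x + 18 \right)}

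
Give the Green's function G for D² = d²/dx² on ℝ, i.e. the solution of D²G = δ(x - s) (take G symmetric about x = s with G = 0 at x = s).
\frac{|x - s|}{2}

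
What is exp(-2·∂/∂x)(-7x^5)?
- 7 x^{5} + 70 x^{4} - 280 x^{3} + 560 x^{2} - 560 x + 224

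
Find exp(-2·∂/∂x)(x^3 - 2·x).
x^{3} - 6 x^{2} + 10 x - 4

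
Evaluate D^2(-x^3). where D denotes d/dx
- 6 x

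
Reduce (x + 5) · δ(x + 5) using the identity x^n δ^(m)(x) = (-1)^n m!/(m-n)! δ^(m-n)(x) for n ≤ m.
0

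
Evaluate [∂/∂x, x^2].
2 x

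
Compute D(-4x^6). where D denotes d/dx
- 24 x^{5}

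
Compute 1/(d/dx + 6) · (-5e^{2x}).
- \frac{5 e^{2 x}}{8}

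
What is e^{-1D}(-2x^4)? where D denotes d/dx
- 2 x^{4} + 8 x^{3} - 12 x^{2} + 8 x - 2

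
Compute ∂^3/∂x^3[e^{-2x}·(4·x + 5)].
8 \left(1 - 4 x\right) e^{- 2 x}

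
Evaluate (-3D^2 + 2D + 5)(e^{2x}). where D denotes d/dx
- 3 e^{2 x}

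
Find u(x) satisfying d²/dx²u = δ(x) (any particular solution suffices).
\frac{|x|}{2}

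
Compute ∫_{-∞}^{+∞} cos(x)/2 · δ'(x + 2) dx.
- \frac{\sin{\left(2 \right)}}{2}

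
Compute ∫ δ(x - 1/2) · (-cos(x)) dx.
- \cos{\left(\frac{1}{2} \right)}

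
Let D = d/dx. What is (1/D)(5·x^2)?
\frac{5 x^{3}}{3}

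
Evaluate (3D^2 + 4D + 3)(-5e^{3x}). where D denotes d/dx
- 210 e^{3 x}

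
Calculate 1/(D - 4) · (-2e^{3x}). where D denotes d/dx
2 e^{3 x}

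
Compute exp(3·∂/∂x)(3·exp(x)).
3 e^{x + 3}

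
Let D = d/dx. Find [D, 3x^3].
9 x^{2}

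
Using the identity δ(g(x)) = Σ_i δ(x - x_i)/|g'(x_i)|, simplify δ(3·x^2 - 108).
\frac{\delta(x - 6) + \delta(x + 6)}{36}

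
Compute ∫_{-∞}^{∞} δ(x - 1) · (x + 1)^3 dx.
8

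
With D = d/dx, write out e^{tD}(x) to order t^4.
t + x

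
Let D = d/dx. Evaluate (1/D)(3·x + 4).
\frac{3 x^{2}}{2} + 4 x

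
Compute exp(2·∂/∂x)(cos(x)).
\cos{\left(x + 2 \right)}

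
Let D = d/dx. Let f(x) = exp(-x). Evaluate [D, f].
- e^{- x}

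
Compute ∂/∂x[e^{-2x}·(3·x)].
3 \left(1 - 2 x\right) e^{- 2 x}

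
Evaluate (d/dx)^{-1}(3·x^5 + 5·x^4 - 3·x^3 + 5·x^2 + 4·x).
\frac{x^{6}}{2} + x^{5} - \frac{3 x^{4}}{4} + \frac{5 x^{3}}{3} + 2 x^{2}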